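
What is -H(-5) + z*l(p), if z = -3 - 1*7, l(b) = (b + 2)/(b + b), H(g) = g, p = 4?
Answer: -5/2 ≈ -2.5000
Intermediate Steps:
l(b) = (2 + b)/(2*b) (l(b) = (2 + b)/((2*b)) = (2 + b)*(1/(2*b)) = (2 + b)/(2*b))
z = -10 (z = -3 - 7 = -10)
-H(-5) + z*l(p) = -1*(-5) - 5*(2 + 4)/4 = 5 - 5*6/4 = 5 - 10*¾ = 5 - 15/2 = -5/2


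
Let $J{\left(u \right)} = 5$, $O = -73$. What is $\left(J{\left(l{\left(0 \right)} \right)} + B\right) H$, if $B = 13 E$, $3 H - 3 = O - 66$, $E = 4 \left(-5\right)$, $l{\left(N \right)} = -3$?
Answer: $11560$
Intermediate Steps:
$E = -20$
$H = - \frac{136}{3}$ ($H = 1 + \frac{-73 - 66}{3} = 1 + \frac{1}{3} \left(-139\right) = 1 - \frac{139}{3} = - \frac{136}{3} \approx -45.333$)
$B = -260$ ($B = 13 \left(-20\right) = -260$)
$\left(J{\left(l{\left(0 \right)} \right)} + B\right) H = \left(5 - 260\right) \left(- \frac{136}{3}\right) = \left(-255\right) \left(- \frac{136}{3}\right) = 11560$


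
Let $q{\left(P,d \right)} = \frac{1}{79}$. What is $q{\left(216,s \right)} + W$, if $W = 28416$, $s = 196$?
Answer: $\frac{2244865}{79} \approx 28416.0$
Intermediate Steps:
$q{\left(P,d \right)} = \frac{1}{79}$
$q{\left(216,s \right)} + W = \frac{1}{79} + 28416 = \frac{2244865}{79}$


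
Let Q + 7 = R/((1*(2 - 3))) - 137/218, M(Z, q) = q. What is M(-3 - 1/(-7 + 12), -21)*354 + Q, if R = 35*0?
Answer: -1622275/218 ≈ -7441.6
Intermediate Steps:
R = 0
Q = -1663/218 (Q = -7 + (0/((1*(2 - 3))) - 137/218) = -7 + (0/((1*(-1))) - 137*1/218) = -7 + (0/(-1) - 137/218) = -7 + (0*(-1) - 137/218) = -7 + (0 - 137/218) = -7 - 137/218 = -1663/218 ≈ -7.6284)
M(-3 - 1/(-7 + 12), -21)*354 + Q = -21*354 - 1663/218 = -7434 - 1663/218 = -1622275/218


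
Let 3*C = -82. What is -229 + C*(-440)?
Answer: 35393/3 ≈ 11798.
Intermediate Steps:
C = -82/3 (C = (⅓)*(-82) = -82/3 ≈ -27.333)
-229 + C*(-440) = -229 - 82/3*(-440) = -229 + 36080/3 = 35393/3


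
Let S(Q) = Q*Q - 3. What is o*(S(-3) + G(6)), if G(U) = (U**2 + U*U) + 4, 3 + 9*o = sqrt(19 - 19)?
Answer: -82/3 ≈ -27.333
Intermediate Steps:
S(Q) = -3 + Q**2 (S(Q) = Q**2 - 3 = -3 + Q**2)
o = -1/3 (o = -1/3 + sqrt(19 - 19)/9 = -1/3 + sqrt(0)/9 = -1/3 + (1/9)*0 = -1/3 + 0 = -1/3 ≈ -0.33333)
G(U) = 4 + 2*U**2 (G(U) = (U**2 + U**2) + 4 = 2*U**2 + 4 = 4 + 2*U**2)
o*(S(-3) + G(6)) = -((-3 + (-3)**2) + (4 + 2*6**2))/3 = -((-3 + 9) + (4 + 2*36))/3 = -(6 + (4 + 72))/3 = -(6 + 76)/3 = -1/3*82 = -82/3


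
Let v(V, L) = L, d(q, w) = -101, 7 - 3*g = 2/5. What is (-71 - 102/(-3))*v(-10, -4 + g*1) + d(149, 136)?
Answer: -172/5 ≈ -34.400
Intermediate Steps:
g = 11/5 (g = 7/3 - 2/(3*5) = 7/3 - 1/3*2/5 = 7/3 - 2/15 = 11/5 ≈ 2.2000)
(-71 - 102/(-3))*v(-10, -4 + g*1) + d(149, 136) = (-71 - 102/(-3))*(-4 + (11/5)*1) - 101 = (-71 - 102*(-1/3))*(-4 + 11/5) - 101 = (-71 + 34)*(-9/5) - 101 = -37*(-9/5) - 101 = 333/5 - 101 = -172/5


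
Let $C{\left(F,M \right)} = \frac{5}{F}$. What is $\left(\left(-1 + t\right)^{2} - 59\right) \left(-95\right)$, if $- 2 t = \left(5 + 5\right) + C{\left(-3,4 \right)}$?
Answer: $\frac{110485}{36} \approx 3069.0$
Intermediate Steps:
$t = - \frac{25}{6}$ ($t = - \frac{\left(5 + 5\right) + \frac{5}{-3}}{2} = - \frac{10 + 5 \left(- \frac{1}{3}\right)}{2} = - \frac{10 - \frac{5}{3}}{2} = \left(- \frac{1}{2}\right) \frac{25}{3} = - \frac{25}{6} \approx -4.1667$)
$\left(\left(-1 + t\right)^{2} - 59\right) \left(-95\right) = \left(\left(-1 - \frac{25}{6}\right)^{2} - 59\right) \left(-95\right) = \left(\left(- \frac{31}{6}\right)^{2} - 59\right) \left(-95\right) = \left(\frac{961}{36} - 59\right) \left(-95\right) = \left(- \frac{1163}{36}\right) \left(-95\right) = \frac{110485}{36}$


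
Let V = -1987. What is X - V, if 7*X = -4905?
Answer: 9004/7 ≈ 1286.3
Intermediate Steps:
X = -4905/7 (X = (⅐)*(-4905) = -4905/7 ≈ -700.71)
X - V = -4905/7 - 1*(-1987) = -4905/7 + 1987 = 9004/7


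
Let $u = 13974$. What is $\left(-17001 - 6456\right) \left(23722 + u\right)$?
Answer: $-884235072$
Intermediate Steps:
$\left(-17001 - 6456\right) \left(23722 + u\right) = \left(-17001 - 6456\right) \left(23722 + 13974\right) = \left(-23457\right) 37696 = -884235072$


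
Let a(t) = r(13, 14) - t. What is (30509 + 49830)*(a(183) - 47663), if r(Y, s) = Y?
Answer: -3842855387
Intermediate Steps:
a(t) = 13 - t
(30509 + 49830)*(a(183) - 47663) = (30509 + 49830)*((13 - 1*183) - 47663) = 80339*((13 - 183) - 47663) = 80339*(-170 - 47663) = 80339*(-47833) = -3842855387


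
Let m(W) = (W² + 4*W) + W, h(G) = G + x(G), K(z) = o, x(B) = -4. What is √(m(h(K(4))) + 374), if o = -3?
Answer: 2*√97 ≈ 19.698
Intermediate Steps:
K(z) = -3
h(G) = -4 + G (h(G) = G - 4 = -4 + G)
m(W) = W² + 5*W
√(m(h(K(4))) + 374) = √((-4 - 3)*(5 + (-4 - 3)) + 374) = √(-7*(5 - 7) + 374) = √(-7*(-2) + 374) = √(14 + 374) = √388 = 2*√97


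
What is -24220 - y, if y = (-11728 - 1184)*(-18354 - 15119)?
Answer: -432227596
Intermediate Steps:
y = 432203376 (y = -12912*(-33473) = 432203376)
-24220 - y = -24220 - 1*432203376 = -24220 - 432203376 = -432227596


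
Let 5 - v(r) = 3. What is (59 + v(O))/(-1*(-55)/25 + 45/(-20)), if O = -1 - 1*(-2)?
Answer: -1220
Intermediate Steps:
O = 1 (O = -1 + 2 = 1)
v(r) = 2 (v(r) = 5 - 1*3 = 5 - 3 = 2)
(59 + v(O))/(-1*(-55)/25 + 45/(-20)) = (59 + 2)/(-1*(-55)/25 + 45/(-20)) = 61/(55*(1/25) + 45*(-1/20)) = 61/(11/5 - 9/4) = 61/(-1/20) = 61*(-20) = -1220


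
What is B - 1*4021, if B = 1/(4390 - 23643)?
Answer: -77416314/19253 ≈ -4021.0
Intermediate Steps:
B = -1/19253 (B = 1/(-19253) = -1/19253 ≈ -5.1940e-5)
B - 1*4021 = -1/19253 - 1*4021 = -1/19253 - 4021 = -77416314/19253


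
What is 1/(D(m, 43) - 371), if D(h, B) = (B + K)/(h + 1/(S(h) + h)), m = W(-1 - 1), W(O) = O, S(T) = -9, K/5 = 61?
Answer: -23/12361 ≈ -0.0018607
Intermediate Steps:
K = 305 (K = 5*61 = 305)
m = -2 (m = -1 - 1 = -2)
D(h, B) = (305 + B)/(h + 1/(-9 + h)) (D(h, B) = (B + 305)/(h + 1/(-9 + h)) = (305 + B)/(h + 1/(-9 + h)))
1/(D(m, 43) - 371) = 1/((-2745 - 9*43 + 305*(-2) + 43*(-2))/(1 + (-2)² - 9*(-2)) - 371) = 1/((-2745 - 387 - 610 - 86)/(1 + 4 + 18) - 371) = 1/(-3828/23 - 371) = 1/(-12361/23) = -23/12361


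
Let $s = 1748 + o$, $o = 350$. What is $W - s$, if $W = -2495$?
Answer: $-4593$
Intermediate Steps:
$s = 2098$ ($s = 1748 + 350 = 2098$)
$W - s = -2495 - 2098 = -4593$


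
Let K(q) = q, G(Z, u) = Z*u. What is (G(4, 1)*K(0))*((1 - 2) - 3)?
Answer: 0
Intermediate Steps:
(G(4, 1)*K(0))*((1 - 2) - 3) = ((4*1)*0)*((1 - 2) - 3) = (4*0)*(-1 - 3) = 0*(-4) = 0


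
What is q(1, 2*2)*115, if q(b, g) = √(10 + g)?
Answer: 115*√14 ≈ 430.29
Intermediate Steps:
q(1, 2*2)*115 = √(10 + 2*2)*115 = √(10 + 4)*115 = √14*115 = 115*√14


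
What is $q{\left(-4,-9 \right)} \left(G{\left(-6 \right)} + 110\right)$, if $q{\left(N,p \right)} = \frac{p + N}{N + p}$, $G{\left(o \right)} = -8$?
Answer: $102$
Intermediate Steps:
$q{\left(N,p \right)} = 1$ ($q{\left(N,p \right)} = \frac{N + p}{N + p} = 1$)
$q{\left(-4,-9 \right)} \left(G{\left(-6 \right)} + 110\right) = 1 \left(-8 + 110\right) = 1 \cdot 102 = 102$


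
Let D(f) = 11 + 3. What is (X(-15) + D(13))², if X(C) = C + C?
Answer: 256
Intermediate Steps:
D(f) = 14
X(C) = 2*C
(X(-15) + D(13))² = (2*(-15) + 14)² = (-30 + 14)² = (-16)² = 256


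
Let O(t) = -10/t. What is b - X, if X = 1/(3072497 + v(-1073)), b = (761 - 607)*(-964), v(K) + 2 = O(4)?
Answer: -912259893162/6144985 ≈ -1.4846e+5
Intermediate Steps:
v(K) = -9/2 (v(K) = -2 - 10/4 = -2 - 10*1/4 = -2 - 5/2 = -9/2)
b = -148456 (b = 154*(-964) = -148456)
X = 2/6144985 (X = 1/(3072497 - 9/2) = 1/(6144985/2) = 2/6144985 ≈ 3.2547e-7)
b - X = -148456 - 1*2/6144985 = -148456 - 2/6144985 = -912259893162/6144985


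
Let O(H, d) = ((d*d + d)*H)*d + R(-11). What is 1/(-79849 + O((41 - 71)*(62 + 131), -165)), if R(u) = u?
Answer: 1/25851691140 ≈ 3.8682e-11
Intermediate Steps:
O(H, d) = -11 + H*d*(d + d**2) (O(H, d) = ((d*d + d)*H)*d - 11 = ((d**2 + d)*H)*d - 11 = ((d + d**2)*H)*d - 11 = (H*(d + d**2))*d - 11 = H*d*(d + d**2) - 11 = -11 + H*d*(d + d**2))
1/(-79849 + O((41 - 71)*(62 + 131), -165)) = 1/(-79849 + (-11 + ((41 - 71)*(62 + 131))*(-165)**2 + ((41 - 71)*(62 + 131))*(-165)**3)) = 1/(-79849 + (-11 - 30*193*27225 - 30*193*(-4492125))) = 1/(-79849 + (-11 - 5790*27225 - 5790*(-4492125))) = 1/(-79849 + (-11 - 157632750 + 26009403750)) = 1/(-79849 + 25851770989) = 1/25851691140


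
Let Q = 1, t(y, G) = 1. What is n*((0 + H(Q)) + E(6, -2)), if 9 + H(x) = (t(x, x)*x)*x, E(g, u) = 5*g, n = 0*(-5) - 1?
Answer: -22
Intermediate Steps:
n = -1 (n = 0 - 1 = -1)
H(x) = -9 + x² (H(x) = -9 + (1*x)*x = -9 + x*x = -9 + x²)
n*((0 + H(Q)) + E(6, -2)) = -((0 + (-9 + 1²)) + 5*6) = -((0 + (-9 + 1)) + 30) = -((0 - 8) + 30) = -(-8 + 30) = -1*22 = -22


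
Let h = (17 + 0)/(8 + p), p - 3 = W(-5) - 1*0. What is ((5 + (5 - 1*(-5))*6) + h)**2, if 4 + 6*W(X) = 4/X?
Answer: 40000/9 ≈ 4444.4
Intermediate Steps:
W(X) = -2/3 + 2/(3*X) (W(X) = -2/3 + (4/X)/6 = -2/3 + 2/(3*X))
p = 11/5 (p = 3 + ((2/3)*(1 - 1*(-5))/(-5) - 1*0) = 3 + ((2/3)*(-1/5)*(1 + 5) + 0) = 3 + ((2/3)*(-1/5)*6 + 0) = 3 + (-4/5 + 0) = 3 - 4/5 = 11/5 ≈ 2.2000)
h = 5/3 (h = (17 + 0)/(8 + 11/5) = 17/(51/5) = 17*(5/51) = 5/3 ≈ 1.6667)
((5 + (5 - 1*(-5))*6) + h)**2 = ((5 + (5 - 1*(-5))*6) + 5/3)**2 = ((5 + (5 + 5)*6) + 5/3)**2 = ((5 + 10*6) + 5/3)**2 = ((5 + 60) + 5/3)**2 = (65 + 5/3)**2 = (200/3)**2 = 40000/9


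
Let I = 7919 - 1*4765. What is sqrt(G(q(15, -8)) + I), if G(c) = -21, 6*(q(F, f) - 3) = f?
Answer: sqrt(3133) ≈ 55.973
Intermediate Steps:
q(F, f) = 3 + f/6
I = 3154 (I = 7919 - 4765 = 3154)
sqrt(G(q(15, -8)) + I) = sqrt(-21 + 3154) = sqrt(3133)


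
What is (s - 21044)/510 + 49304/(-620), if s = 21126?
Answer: -125471/1581 ≈ -79.362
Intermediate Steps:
(s - 21044)/510 + 49304/(-620) = (21126 - 21044)/510 + 49304/(-620) = 82*(1/510) + 49304*(-1/620) = 41/255 - 12326/155 = -125471/1581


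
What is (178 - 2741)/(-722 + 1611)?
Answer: -2563/889 ≈ -2.8830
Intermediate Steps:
(178 - 2741)/(-722 + 1611) = -2563/889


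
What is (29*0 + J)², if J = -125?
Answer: 15625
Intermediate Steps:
(29*0 + J)² = (29*0 - 125)² = (0 - 125)² = (-125)² = 15625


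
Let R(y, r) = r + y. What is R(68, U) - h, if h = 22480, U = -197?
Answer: -22609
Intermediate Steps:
R(68, U) - h = (-197 + 68) - 1*22480 = -129 - 22480 = -22609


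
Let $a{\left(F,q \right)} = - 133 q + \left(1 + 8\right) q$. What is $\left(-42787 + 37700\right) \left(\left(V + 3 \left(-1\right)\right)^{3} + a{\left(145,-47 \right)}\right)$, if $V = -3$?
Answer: $-28548244$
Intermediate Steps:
$a{\left(F,q \right)} = - 124 q$ ($a{\left(F,q \right)} = - 133 q + 9 q = - 124 q$)
$\left(-42787 + 37700\right) \left(\left(V + 3 \left(-1\right)\right)^{3} + a{\left(145,-47 \right)}\right) = \left(-42787 + 37700\right) \left(\left(-3 + 3 \left(-1\right)\right)^{3} - -5828\right) = - 5087 \left(\left(-3 - 3\right)^{3} + 5828\right) = - 5087 \left(\left(-6\right)^{3} + 5828\right) = - 5087 \left(-216 + 5828\right) = \left(-5087\right) 5612 = -28548244$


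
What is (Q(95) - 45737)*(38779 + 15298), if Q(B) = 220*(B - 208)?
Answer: -3817673969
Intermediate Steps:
Q(B) = -45760 + 220*B (Q(B) = 220*(-208 + B) = -45760 + 220*B)
(Q(95) - 45737)*(38779 + 15298) = ((-45760 + 220*95) - 45737)*(38779 + 15298) = ((-45760 + 20900) - 45737)*54077 = (-24860 - 45737)*54077 = -70597*54077 = -3817673969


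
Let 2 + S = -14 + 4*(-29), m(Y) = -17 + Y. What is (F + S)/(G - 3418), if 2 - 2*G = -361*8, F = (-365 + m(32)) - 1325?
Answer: 1807/1973 ≈ 0.91586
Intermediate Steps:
F = -1675 (F = (-365 + (-17 + 32)) - 1325 = (-365 + 15) - 1325 = -350 - 1325 = -1675)
S = -132 (S = -2 + (-14 + 4*(-29)) = -2 + (-14 - 116) = -2 - 130 = -132)
G = 1445 (G = 1 - (-361)*8/2 = 1 - ½*(-2888) = 1 + 1444 = 1445)
(F + S)/(G - 3418) = (-1675 - 132)/(1445 - 3418) = -1807/(-1973) = -1807*(-1/1973) = 1807/1973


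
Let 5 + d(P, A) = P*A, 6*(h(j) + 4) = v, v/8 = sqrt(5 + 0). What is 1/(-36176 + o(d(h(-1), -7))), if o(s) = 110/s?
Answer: -15200623/549485928338 - 2310*sqrt(5)/274742964169 ≈ -2.7682e-5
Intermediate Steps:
v = 8*sqrt(5) (v = 8*sqrt(5 + 0) = 8*sqrt(5) ≈ 17.889)
h(j) = -4 + 4*sqrt(5)/3 (h(j) = -4 + (8*sqrt(5))/6 = -4 + 4*sqrt(5)/3)
d(P, A) = -5 + A*P (d(P, A) = -5 + P*A = -5 + A*P)
1/(-36176 + o(d(h(-1), -7))) = 1/(-36176 + 110/(-5 - 7*(-4 + 4*sqrt(5)/3))) = 1/(-36176 + 110/(-5 + (28 - 28*sqrt(5)/3))) = 1/(-36176 + 110/(23 - 28*sqrt(5)/3))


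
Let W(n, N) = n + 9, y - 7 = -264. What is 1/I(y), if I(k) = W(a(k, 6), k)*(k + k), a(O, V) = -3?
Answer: -1/3084 ≈ -0.00032425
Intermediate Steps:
y = -257 (y = 7 - 264 = -257)
W(n, N) = 9 + n
I(k) = 12*k (I(k) = (9 - 3)*(k + k) = 6*(2*k) = 12*k)
1/I(y) = 1/(12*(-257)) = 1/(-3084) = -1/3084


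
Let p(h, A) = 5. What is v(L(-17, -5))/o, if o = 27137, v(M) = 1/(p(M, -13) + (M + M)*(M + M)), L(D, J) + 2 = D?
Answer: 1/39321513 ≈ 2.5431e-8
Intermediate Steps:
L(D, J) = -2 + D
v(M) = 1/(5 + 4*M²) (v(M) = 1/(5 + (M + M)*(M + M)) = 1/(5 + (2*M)*(2*M)) = 1/(5 + 4*M²))
v(L(-17, -5))/o = 1/((5 + 4*(-2 - 17)²)*27137) = (1/27137)/(5 + 4*(-19)²) = (1/27137)/(5 + 4*361) = (1/27137)/(5 + 1444) = (1/27137)/1449 = (1/1449)*(1/27137) = 1/39321513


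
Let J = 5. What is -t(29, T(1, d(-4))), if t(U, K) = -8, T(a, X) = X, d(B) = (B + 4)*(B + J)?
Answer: 8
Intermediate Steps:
d(B) = (4 + B)*(5 + B) (d(B) = (B + 4)*(B + 5) = (4 + B)*(5 + B))
-t(29, T(1, d(-4))) = -1*(-8) = 8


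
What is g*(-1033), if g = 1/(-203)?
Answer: 1033/203 ≈ 5.0887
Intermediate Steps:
g = -1/203 ≈ -0.0049261
g*(-1033) = -1/203*(-1033) = 1033/203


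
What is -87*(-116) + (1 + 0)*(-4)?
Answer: 10088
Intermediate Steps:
-87*(-116) + (1 + 0)*(-4) = 10092 + 1*(-4) = 10092 - 4 = 10088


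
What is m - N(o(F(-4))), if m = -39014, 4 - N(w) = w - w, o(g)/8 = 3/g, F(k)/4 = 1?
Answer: -39018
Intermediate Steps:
F(k) = 4 (F(k) = 4*1 = 4)
o(g) = 24/g (o(g) = 8*(3/g) = 24/g)
N(w) = 4 (N(w) = 4 - (w - w) = 4 - 1*0 = 4 + 0 = 4)
m - N(o(F(-4))) = -39014 - 1*4 = -39014 - 4 = -39018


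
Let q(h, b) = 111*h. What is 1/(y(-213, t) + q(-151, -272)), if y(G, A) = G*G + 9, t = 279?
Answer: 1/28617 ≈ 3.4944e-5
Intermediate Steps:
y(G, A) = 9 + G² (y(G, A) = G² + 9 = 9 + G²)
1/(y(-213, t) + q(-151, -272)) = 1/((9 + (-213)²) + 111*(-151)) = 1/((9 + 45369) - 16761) = 1/(45378 - 16761) = 1/28617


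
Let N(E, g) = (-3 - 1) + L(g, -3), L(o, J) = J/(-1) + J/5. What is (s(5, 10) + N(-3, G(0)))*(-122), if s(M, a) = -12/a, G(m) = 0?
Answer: 1708/5 ≈ 341.60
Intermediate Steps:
L(o, J) = -4*J/5 (L(o, J) = J*(-1) + J*(⅕) = -J + J/5 = -4*J/5)
N(E, g) = -8/5 (N(E, g) = (-3 - 1) - ⅘*(-3) = -4 + 12/5 = -8/5)
(s(5, 10) + N(-3, G(0)))*(-122) = (-12/10 - 8/5)*(-122) = (-12*⅒ - 8/5)*(-122) = (-6/5 - 8/5)*(-122) = -14/5*(-122) = 1708/5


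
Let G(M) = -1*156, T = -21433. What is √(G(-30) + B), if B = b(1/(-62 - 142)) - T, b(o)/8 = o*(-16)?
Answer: √55343109/51 ≈ 145.87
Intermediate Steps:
b(o) = -128*o (b(o) = 8*(o*(-16)) = 8*(-16*o) = -128*o)
G(M) = -156
B = 1093115/51 (B = -128/(-62 - 142) - 1*(-21433) = -128/(-204) + 21433 = -128*(-1/204) + 21433 = 32/51 + 21433 = 1093115/51 ≈ 21434.)
√(G(-30) + B) = √(-156 + 1093115/51) = √(1085159/51) = √55343109/51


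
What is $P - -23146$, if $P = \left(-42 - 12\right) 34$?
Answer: $21310$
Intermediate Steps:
$P = -1836$ ($P = \left(-54\right) 34 = -1836$)
$P - -23146 = -1836 - -23146 = -1836 + 23146 = 21310$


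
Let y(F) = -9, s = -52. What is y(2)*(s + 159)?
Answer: -963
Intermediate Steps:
y(2)*(s + 159) = -9*(-52 + 159) = -9*107 = -963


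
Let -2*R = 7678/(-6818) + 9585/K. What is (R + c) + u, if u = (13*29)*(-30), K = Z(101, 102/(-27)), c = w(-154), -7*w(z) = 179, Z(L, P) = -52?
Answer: -3985993259/354536 ≈ -11243.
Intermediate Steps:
w(z) = -179/7 (w(z) = -1/7*179 = -179/7)
c = -179/7 ≈ -25.571
K = -52
u = -11310 (u = 377*(-30) = -11310)
R = 32874893/354536 (R = -(7678/(-6818) + 9585/(-52))/2 = -(7678*(-1/6818) + 9585*(-1/52))/2 = -(-3839/3409 - 9585/52)/2 = -1/2*(-32874893/177268) = 32874893/354536 ≈ 92.727)
(R + c) + u = (32874893/354536 - 179/7) - 11310 = 23808901/354536 - 11310 = -3985993259/354536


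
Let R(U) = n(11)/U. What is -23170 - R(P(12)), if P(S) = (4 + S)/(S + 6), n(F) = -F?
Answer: -185261/8 ≈ -23158.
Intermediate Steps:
P(S) = (4 + S)/(6 + S)
R(U) = -11/U (R(U) = (-1*11)/U = -11/U)
-23170 - R(P(12)) = -23170 - (-11)/((4 + 12)/(6 + 12)) = -23170 - (-11)/(16/18) = -23170 - (-11)/((1/18)*16) = -23170 - (-11)/8/9 = -23170 - (-11)*9/8 = -23170 - 1*(-99/8) = -23170 + 99/8 = -185261/8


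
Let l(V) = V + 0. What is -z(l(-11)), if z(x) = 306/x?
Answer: 306/11 ≈ 27.818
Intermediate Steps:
l(V) = V
-z(l(-11)) = -306/(-11) = -306*(-1)/11 = -1*(-306/11) = 306/11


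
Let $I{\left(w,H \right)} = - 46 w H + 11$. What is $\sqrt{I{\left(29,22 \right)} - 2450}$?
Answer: $i \sqrt{31787} \approx 178.29 i$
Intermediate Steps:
$I{\left(w,H \right)} = 11 - 46 H w$ ($I{\left(w,H \right)} = - 46 H w + 11 = 11 - 46 H w$)
$\sqrt{I{\left(29,22 \right)} - 2450} = \sqrt{\left(11 - 1012 \cdot 29\right) - 2450} = \sqrt{\left(11 - 29348\right) - 2450} = \sqrt{-29337 - 2450} = \sqrt{-31787} = i \sqrt{31787}$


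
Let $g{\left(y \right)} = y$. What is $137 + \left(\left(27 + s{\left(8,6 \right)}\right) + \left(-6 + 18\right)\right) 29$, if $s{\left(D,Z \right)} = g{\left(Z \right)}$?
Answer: $1442$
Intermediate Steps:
$s{\left(D,Z \right)} = Z$
$137 + \left(\left(27 + s{\left(8,6 \right)}\right) + \left(-6 + 18\right)\right) 29 = 137 + \left(\left(27 + 6\right) + \left(-6 + 18\right)\right) 29 = 137 + \left(33 + 12\right) 29 = 137 + 45 \cdot 29 = 137 + 1305 = 1442$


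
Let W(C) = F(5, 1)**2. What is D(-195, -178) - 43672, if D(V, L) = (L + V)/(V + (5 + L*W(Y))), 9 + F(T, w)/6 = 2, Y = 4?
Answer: -13720955931/314182 ≈ -43672.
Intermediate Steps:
F(T, w) = -42 (F(T, w) = -54 + 6*2 = -54 + 12 = -42)
W(C) = 1764 (W(C) = (-42)**2 = 1764)
D(V, L) = (L + V)/(5 + V + 1764*L) (D(V, L) = (L + V)/(V + (5 + L*1764)) = (L + V)/(V + (5 + 1764*L)) = (L + V)/(5 + V + 1764*L))
D(-195, -178) - 43672 = (-178 - 195)/(5 - 195 + 1764*(-178)) - 43672 = -373/(5 - 195 - 313992) - 43672 = -373/(-314182) - 43672 = -1/314182*(-373) - 43672 = 373/314182 - 43672 = -13720955931/314182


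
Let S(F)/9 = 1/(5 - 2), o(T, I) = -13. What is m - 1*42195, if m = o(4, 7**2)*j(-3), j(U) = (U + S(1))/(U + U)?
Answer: -42195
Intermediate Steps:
S(F) = 3 (S(F) = 9/(5 - 2) = 9/3 = 9*(1/3) = 3)
j(U) = (3 + U)/(2*U) (j(U) = (U + 3)/(U + U) = (3 + U)/((2*U)) = (3 + U)*(1/(2*U)) = (3 + U)/(2*U))
m = 0 (m = -13*(3 - 3)/(2*(-3)) = -13*(-1)*0/(2*3) = -13*0 = 0)
m - 1*42195 = 0 - 1*42195 = 0 - 42195 = -42195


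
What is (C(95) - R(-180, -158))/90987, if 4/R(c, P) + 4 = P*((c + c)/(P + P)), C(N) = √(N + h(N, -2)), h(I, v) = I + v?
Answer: 1/4185402 + 2*√47/90987 ≈ 0.00015093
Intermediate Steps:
C(N) = √(-2 + 2*N) (C(N) = √(N + (N - 2)) = √(N + (-2 + N)) = √(-2 + 2*N))
R(c, P) = 4/(-4 + c) (R(c, P) = 4/(-4 + P*((c + c)/(P + P))) = 4/(-4 + P*((2*c)/((2*P)))) = 4/(-4 + P*((2*c)*(1/(2*P)))) = 4/(-4 + P*(c/P)) = 4/(-4 + c))
(C(95) - R(-180, -158))/90987 = (√(-2 + 2*95) - 4/(-4 - 180))/90987 = (√(-2 + 190) - 4/(-184))*(1/90987) = (√188 - 4*(-1)/184)*(1/90987) = (2*√47 - 1*(-1/46))*(1/90987) = (2*√47 + 1/46)*(1/90987) = (1/46 + 2*√47)*(1/90987) = 1/4185402 + 2*√47/90987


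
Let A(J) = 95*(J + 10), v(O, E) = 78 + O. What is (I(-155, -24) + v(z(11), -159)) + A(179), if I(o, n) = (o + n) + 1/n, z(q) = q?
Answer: 428759/24 ≈ 17865.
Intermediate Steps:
I(o, n) = n + o + 1/n (I(o, n) = (n + o) + 1/n = n + o + 1/n)
A(J) = 950 + 95*J (A(J) = 95*(10 + J) = 950 + 95*J)
(I(-155, -24) + v(z(11), -159)) + A(179) = ((-24 - 155 + 1/(-24)) + (78 + 11)) + (950 + 95*179) = ((-24 - 155 - 1/24) + 89) + (950 + 17005) = (-4297/24 + 89) + 17955 = -2161/24 + 17955 = 428759/24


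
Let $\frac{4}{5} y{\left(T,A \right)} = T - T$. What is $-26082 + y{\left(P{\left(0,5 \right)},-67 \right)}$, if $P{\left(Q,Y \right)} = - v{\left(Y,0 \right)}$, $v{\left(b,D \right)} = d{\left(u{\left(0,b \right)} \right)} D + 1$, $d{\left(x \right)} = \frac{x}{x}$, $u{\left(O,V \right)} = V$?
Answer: $-26082$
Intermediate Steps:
$d{\left(x \right)} = 1$
$v{\left(b,D \right)} = 1 + D$ ($v{\left(b,D \right)} = 1 D + 1 = D + 1 = 1 + D$)
$P{\left(Q,Y \right)} = -1$ ($P{\left(Q,Y \right)} = - (1 + 0) = \left(-1\right) 1 = -1$)
$y{\left(T,A \right)} = 0$ ($y{\left(T,A \right)} = \frac{5 \left(T - T\right)}{4} = \frac{5}{4} \cdot 0 = 0$)
$-26082 + y{\left(P{\left(0,5 \right)},-67 \right)} = -26082 + 0 = -26082$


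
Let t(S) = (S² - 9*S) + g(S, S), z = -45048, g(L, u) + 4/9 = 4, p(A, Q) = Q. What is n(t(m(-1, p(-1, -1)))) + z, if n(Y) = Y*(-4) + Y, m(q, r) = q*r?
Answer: -135104/3 ≈ -45035.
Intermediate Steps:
g(L, u) = 32/9 (g(L, u) = -4/9 + 4 = 32/9)
t(S) = 32/9 + S² - 9*S (t(S) = (S² - 9*S) + 32/9 = 32/9 + S² - 9*S)
n(Y) = -3*Y (n(Y) = -4*Y + Y = -3*Y)
n(t(m(-1, p(-1, -1)))) + z = -3*(32/9 + (-1*(-1))² - (-9)*(-1)) - 45048 = -3*(32/9 + 1² - 9*1) - 45048 = -3*(32/9 + 1 - 9) - 45048 = -3*(-40/9) - 45048 = 40/3 - 45048 = -135104/3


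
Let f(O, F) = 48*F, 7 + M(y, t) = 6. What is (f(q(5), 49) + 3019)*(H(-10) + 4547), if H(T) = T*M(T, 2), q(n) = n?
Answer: 24475647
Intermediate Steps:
M(y, t) = -1 (M(y, t) = -7 + 6 = -1)
H(T) = -T (H(T) = T*(-1) = -T)
(f(q(5), 49) + 3019)*(H(-10) + 4547) = (48*49 + 3019)*(-1*(-10) + 4547) = (2352 + 3019)*(10 + 4547) = 5371*4557 = 24475647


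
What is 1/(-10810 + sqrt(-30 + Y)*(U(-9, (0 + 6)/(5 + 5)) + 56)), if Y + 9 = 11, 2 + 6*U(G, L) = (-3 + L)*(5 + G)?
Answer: -1216125/13156641584 - 12885*I*sqrt(7)/13156641584 ≈ -9.2434e-5 - 2.5911e-6*I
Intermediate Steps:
U(G, L) = -1/3 + (-3 + L)*(5 + G)/6 (U(G, L) = -1/3 + ((-3 + L)*(5 + G))/6 = -1/3 + (-3 + L)*(5 + G)/6)
Y = 2 (Y = -9 + 11 = 2)
1/(-10810 + sqrt(-30 + Y)*(U(-9, (0 + 6)/(5 + 5)) + 56)) = 1/(-10810 + sqrt(-30 + 2)*((-17/6 - 1/2*(-9) + 5*((0 + 6)/(5 + 5))/6 + (1/6)*(-9)*((0 + 6)/(5 + 5))) + 56)) = 1/(-10810 + sqrt(-28)*((-17/6 + 9/2 + 5*(6/10)/6 + (1/6)*(-9)*(6/10)) + 56)) = 1/(-10810 + (2*I*sqrt(7))*((-17/6 + 9/2 + 5*(6*(1/10))/6 + (1/6)*(-9)*(6*(1/10))) + 56)) = 1/(-10810 + (2*I*sqrt(7))*((-17/6 + 9/2 + (5/6)*(3/5) + (1/6)*(-9)*(3/5)) + 56)) = 1/(-10810 + (2*I*sqrt(7))*((-17/6 + 9/2 + 1/2 - 9/10) + 56)) = 1/(-10810 + (2*I*sqrt(7))*(19/15 + 56)) = 1/(-10810 + (2*I*sqrt(7))*(859/15)) = 1/(-10810 + 1718*I*sqrt(7)/15)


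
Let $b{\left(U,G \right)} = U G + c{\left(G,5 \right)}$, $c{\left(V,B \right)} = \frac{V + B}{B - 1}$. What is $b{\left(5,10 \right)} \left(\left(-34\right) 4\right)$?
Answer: $-7310$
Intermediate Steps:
$c{\left(V,B \right)} = \frac{B + V}{-1 + B}$
$b{\left(U,G \right)} = \frac{5}{4} + \frac{G}{4} + G U$ ($b{\left(U,G \right)} = U G + \frac{5 + G}{-1 + 5} = G U + \frac{5 + G}{4} = G U + \left(\frac{5}{4} + \frac{G}{4}\right) = \frac{5}{4} + \frac{G}{4} + G U$)
$b{\left(5,10 \right)} \left(\left(-34\right) 4\right) = \left(\frac{5}{4} + \frac{1}{4} \cdot 10 + 10 \cdot 5\right) \left(\left(-34\right) 4\right) = \left(\frac{5}{4} + \frac{5}{2} + 50\right) \left(-136\right) = \frac{215}{4} \left(-136\right) = -7310$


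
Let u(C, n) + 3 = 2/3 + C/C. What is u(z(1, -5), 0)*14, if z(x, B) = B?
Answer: -56/3 ≈ -18.667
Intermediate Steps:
u(C, n) = -4/3 (u(C, n) = -3 + (2/3 + C/C) = -3 + (2*(1/3) + 1) = -3 + (2/3 + 1) = -3 + 5/3 = -4/3)
u(z(1, -5), 0)*14 = -4/3*14 = -56/3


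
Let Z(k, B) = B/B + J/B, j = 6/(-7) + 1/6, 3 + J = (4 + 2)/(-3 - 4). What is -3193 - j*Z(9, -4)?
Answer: -3753373/1176 ≈ -3191.6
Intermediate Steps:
J = -27/7 (J = -3 + (4 + 2)/(-3 - 4) = -3 + 6/(-7) = -3 + 6*(-⅐) = -3 - 6/7 = -27/7 ≈ -3.8571)
j = -29/42 (j = 6*(-⅐) + 1*(⅙) = -6/7 + ⅙ = -29/42 ≈ -0.69048)
Z(k, B) = 1 - 27/(7*B) (Z(k, B) = B/B - 27/(7*B) = 1 - 27/(7*B))
-3193 - j*Z(9, -4) = -3193 - (-29)*(-27/7 - 4)/(-4)/42 = -3193 - (-29)*(-¼*(-55/7))/42 = -3193 - (-29)*55/(42*28) = -3193 - 1*(-1595/1176) = -3193 + 1595/1176 = -3753373/1176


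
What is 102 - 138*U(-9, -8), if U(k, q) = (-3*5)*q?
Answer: -16458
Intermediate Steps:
U(k, q) = -15*q
102 - 138*U(-9, -8) = 102 - (-2070)*(-8) = 102 - 138*120 = 102 - 16560 = -16458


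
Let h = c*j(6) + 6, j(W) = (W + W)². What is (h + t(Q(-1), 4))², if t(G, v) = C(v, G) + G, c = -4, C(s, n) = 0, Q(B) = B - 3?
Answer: 329476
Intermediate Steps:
Q(B) = -3 + B
j(W) = 4*W² (j(W) = (2*W)² = 4*W²)
t(G, v) = G (t(G, v) = 0 + G = G)
h = -570 (h = -16*6² + 6 = -16*36 + 6 = -4*144 + 6 = -576 + 6 = -570)
(h + t(Q(-1), 4))² = (-570 + (-3 - 1))² = (-570 - 4)² = (-574)² = 329476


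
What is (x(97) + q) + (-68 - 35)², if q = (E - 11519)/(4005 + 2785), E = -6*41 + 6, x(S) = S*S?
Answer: 135910461/6790 ≈ 20016.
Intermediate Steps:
x(S) = S²
E = -240 (E = -246 + 6 = -240)
q = -11759/6790 (q = (-240 - 11519)/(4005 + 2785) = -11759/6790 ≈ -1.7318)
(x(97) + q) + (-68 - 35)² = (97² - 11759/6790) + (-68 - 35)² = (9409 - 11759/6790) + (-103)² = 63875351/6790 + 10609 = 135910461/6790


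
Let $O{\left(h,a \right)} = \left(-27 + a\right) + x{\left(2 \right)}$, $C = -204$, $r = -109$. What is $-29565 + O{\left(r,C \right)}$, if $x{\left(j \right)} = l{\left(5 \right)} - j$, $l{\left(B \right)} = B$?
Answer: $-29793$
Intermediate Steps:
$x{\left(j \right)} = 5 - j$
$O{\left(h,a \right)} = -24 + a$ ($O{\left(h,a \right)} = \left(-27 + a\right) + \left(5 - 2\right) = \left(-27 + a\right) + 3 = -24 + a$)
$-29565 + O{\left(r,C \right)} = -29565 - 228 = -29793$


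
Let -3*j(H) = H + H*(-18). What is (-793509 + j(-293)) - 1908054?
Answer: -8109670/3 ≈ -2.7032e+6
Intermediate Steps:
j(H) = 17*H/3 (j(H) = -(H + H*(-18))/3 = -(H - 18*H)/3 = -(-17)*H/3 = 17*H/3)
(-793509 + j(-293)) - 1908054 = (-793509 + (17/3)*(-293)) - 1908054 = (-793509 - 4981/3) - 1908054 = -2385508/3 - 1908054 = -8109670/3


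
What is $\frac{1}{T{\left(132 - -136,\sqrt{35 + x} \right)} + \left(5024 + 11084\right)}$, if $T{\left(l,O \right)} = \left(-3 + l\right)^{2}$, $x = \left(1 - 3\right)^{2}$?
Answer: $\frac{1}{86333} \approx 1.1583 \cdot 10^{-5}$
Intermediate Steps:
$x = 4$ ($x = \left(-2\right)^{2} = 4$)
$\frac{1}{T{\left(132 - -136,\sqrt{35 + x} \right)} + \left(5024 + 11084\right)} = \frac{1}{\left(-3 + \left(132 - -136\right)\right)^{2} + \left(5024 + 11084\right)} = \frac{1}{\left(-3 + \left(132 + 136\right)\right)^{2} + 16108} = \frac{1}{\left(-3 + 268\right)^{2} + 16108} = \frac{1}{265^{2} + 16108} = \frac{1}{70225 + 16108} = \frac{1}{86333}$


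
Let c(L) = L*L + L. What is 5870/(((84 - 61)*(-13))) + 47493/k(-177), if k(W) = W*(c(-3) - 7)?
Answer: 4387139/17641 ≈ 248.69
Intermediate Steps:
c(L) = L + L**2 (c(L) = L**2 + L = L + L**2)
k(W) = -W (k(W) = W*(-3*(1 - 3) - 7) = W*(-3*(-2) - 7) = W*(6 - 7) = W*(-1) = -W)
5870/(((84 - 61)*(-13))) + 47493/k(-177) = 5870/(((84 - 61)*(-13))) + 47493/((-1*(-177))) = 5870/((23*(-13))) + 47493/177 = 5870/(-299) + 47493*(1/177) = 5870*(-1/299) + 15831/59 = -5870/299 + 15831/59 = 4387139/17641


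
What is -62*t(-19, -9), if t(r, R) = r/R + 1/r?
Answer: -21824/171 ≈ -127.63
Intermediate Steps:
t(r, R) = 1/r + r/R (t(r, R) = r/R + 1/r = 1/r + r/R)
-62*t(-19, -9) = -62*(1/(-19) - 19/(-9)) = -62*(-1/19 - 19*(-⅑)) = -62*(-1/19 + 19/9) = -62*352/171 = -21824/171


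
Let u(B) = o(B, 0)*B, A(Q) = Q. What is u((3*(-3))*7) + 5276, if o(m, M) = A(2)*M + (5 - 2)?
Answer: 5087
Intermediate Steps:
o(m, M) = 3 + 2*M (o(m, M) = 2*M + (5 - 2) = 2*M + 3 = 3 + 2*M)
u(B) = 3*B (u(B) = (3 + 2*0)*B = (3 + 0)*B = 3*B)
u((3*(-3))*7) + 5276 = 3*((3*(-3))*7) + 5276 = 3*(-9*7) + 5276 = 3*(-63) + 5276 = -189 + 5276 = 5087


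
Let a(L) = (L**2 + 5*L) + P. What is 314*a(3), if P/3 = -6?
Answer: 1884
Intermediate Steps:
P = -18 (P = 3*(-6) = -18)
a(L) = -18 + L**2 + 5*L (a(L) = (L**2 + 5*L) - 18 = -18 + L**2 + 5*L)
314*a(3) = 314*(-18 + 3**2 + 5*3) = 314*(-18 + 9 + 15) = 314*6 = 1884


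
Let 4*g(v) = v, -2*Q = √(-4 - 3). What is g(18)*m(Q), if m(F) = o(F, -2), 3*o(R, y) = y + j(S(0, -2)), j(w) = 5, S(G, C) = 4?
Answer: 9/2 ≈ 4.5000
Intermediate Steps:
Q = -I*√7/2 (Q = -√(-4 - 3)/2 = -I*√7/2 ≈ -1.3229*I)
o(R, y) = 5/3 + y/3 (o(R, y) = (y + 5)/3 = (5 + y)/3 = 5/3 + y/3)
m(F) = 1 (m(F) = 5/3 + (⅓)*(-2) = 5/3 - ⅔ = 1)
g(v) = v/4
g(18)*m(Q) = ((¼)*18)*1 = (9/2)*1 = 9/2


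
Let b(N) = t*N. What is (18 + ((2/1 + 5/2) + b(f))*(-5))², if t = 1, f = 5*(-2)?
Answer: 8281/4 ≈ 2070.3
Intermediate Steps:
f = -10
b(N) = N (b(N) = 1*N = N)
(18 + ((2/1 + 5/2) + b(f))*(-5))² = (18 + ((2/1 + 5/2) - 10)*(-5))² = (18 + ((2*1 + 5*(½)) - 10)*(-5))² = (18 + ((2 + 5/2) - 10)*(-5))² = (18 + (9/2 - 10)*(-5))² = (18 - 11/2*(-5))² = (18 + 55/2)² = (91/2)² = 8281/4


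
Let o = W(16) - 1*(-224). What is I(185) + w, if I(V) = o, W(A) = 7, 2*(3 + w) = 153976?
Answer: 77216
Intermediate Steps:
w = 76985 (w = -3 + (1/2)*153976 = -3 + 76988 = 76985)
o = 231 (o = 7 - 1*(-224) = 7 + 224 = 231)
I(V) = 231
I(185) + w = 231 + 76985 = 77216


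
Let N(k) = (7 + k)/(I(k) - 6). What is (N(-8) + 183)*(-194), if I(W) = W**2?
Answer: -1029461/29 ≈ -35499.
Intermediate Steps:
N(k) = (7 + k)/(-6 + k**2) (N(k) = (7 + k)/(k**2 - 6) = (7 + k)/(-6 + k**2))
(N(-8) + 183)*(-194) = ((7 - 8)/(-6 + (-8)**2) + 183)*(-194) = (-1/(-6 + 64) + 183)*(-194) = (-1/58 + 183)*(-194) = (10613/58)*(-194) = -1029461/29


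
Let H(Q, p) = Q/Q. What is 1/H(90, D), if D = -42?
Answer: 1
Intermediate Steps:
H(Q, p) = 1
1/H(90, D) = 1/1 = 1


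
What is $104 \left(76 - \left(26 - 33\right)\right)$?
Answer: $8632$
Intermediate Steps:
$104 \left(76 - \left(26 - 33\right)\right) = 104 \left(76 - -7\right) = 104 \left(76 + \left(-28 + 35\right)\right) = 104 \left(76 + 7\right) = 104 \cdot 83 = 8632$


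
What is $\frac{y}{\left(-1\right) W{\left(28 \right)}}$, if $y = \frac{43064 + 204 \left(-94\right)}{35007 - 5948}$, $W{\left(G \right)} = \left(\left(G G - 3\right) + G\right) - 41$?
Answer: $- \frac{1493}{1394832} \approx -0.0010704$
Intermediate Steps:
$W{\left(G \right)} = -44 + G + G^{2}$ ($W{\left(G \right)} = \left(\left(G^{2} - 3\right) + G\right) - 41 = \left(\left(-3 + G^{2}\right) + G\right) - 41 = \left(-3 + G + G^{2}\right) - 41 = -44 + G + G^{2}$)
$y = \frac{23888}{29059}$ ($y = \frac{43064 - 19176}{29059} = 23888 \cdot \frac{1}{29059} = \frac{23888}{29059} \approx 0.82205$)
$\frac{y}{\left(-1\right) W{\left(28 \right)}} = \frac{23888}{29059 \left(- (-44 + 28 + 28^{2})\right)} = \frac{23888}{29059 \left(- (-44 + 28 + 784)\right)} = \frac{23888}{29059 \left(\left(-1\right) 768\right)} = \frac{23888}{29059 \left(-768\right)} = \frac{23888}{29059} \left(- \frac{1}{768}\right) = - \frac{1493}{1394832}$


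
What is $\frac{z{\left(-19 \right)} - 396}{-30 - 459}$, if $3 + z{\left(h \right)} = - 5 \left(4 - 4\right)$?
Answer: $\frac{133}{163} \approx 0.81595$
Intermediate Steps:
$z{\left(h \right)} = -3$ ($z{\left(h \right)} = -3 - 5 \left(4 - 4\right) = -3 - 0 = -3 + 0 = -3$)
$\frac{z{\left(-19 \right)} - 396}{-30 - 459} = \frac{-3 - 396}{-30 - 459} = - \frac{399}{-489} = \left(-399\right) \left(- \frac{1}{489}\right) = \frac{133}{163}$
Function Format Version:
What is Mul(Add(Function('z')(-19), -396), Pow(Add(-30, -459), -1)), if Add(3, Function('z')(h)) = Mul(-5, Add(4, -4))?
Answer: Rational(133, 163) ≈ 0.81595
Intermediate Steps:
Function('z')(h) = -3 (Function('z')(h) = Add(-3, Mul(-5, Add(4, -4))) = Add(-3, Mul(-5, 0)) = Add(-3, 0) = -3)
Mul(Add(Function('z')(-19), -396), Pow(Add(-30, -459), -1)) = Mul(Add(-3, -396), Pow(Add(-30, -459), -1)) = Mul(-399, Pow(-489, -1)) = Mul(-399, Rational(-1, 489)) = Rational(133, 163)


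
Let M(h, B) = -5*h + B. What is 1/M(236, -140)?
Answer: -1/1320 ≈ -0.00075758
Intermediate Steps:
M(h, B) = B - 5*h
1/M(236, -140) = 1/(-140 - 5*236) = 1/(-140 - 1180) = 1/(-1320) = -1/1320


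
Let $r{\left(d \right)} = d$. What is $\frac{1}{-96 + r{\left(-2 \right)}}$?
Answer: $- \frac{1}{98} \approx -0.010204$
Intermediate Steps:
$\frac{1}{-96 + r{\left(-2 \right)}} = \frac{1}{-96 - 2} = \frac{1}{-98} = - \frac{1}{98}$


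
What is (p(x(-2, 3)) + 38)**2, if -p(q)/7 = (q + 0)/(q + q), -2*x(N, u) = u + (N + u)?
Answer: 4761/4 ≈ 1190.3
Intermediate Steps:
x(N, u) = -u - N/2 (x(N, u) = -(u + (N + u))/2 = -(N + 2*u)/2 = -u - N/2)
p(q) = -7/2 (p(q) = -7*(q + 0)/(q + q) = -7*q/(2*q) = -7*q*1/(2*q) = -7*1/2 = -7/2)
(p(x(-2, 3)) + 38)**2 = (-7/2 + 38)**2 = (69/2)**2 = 4761/4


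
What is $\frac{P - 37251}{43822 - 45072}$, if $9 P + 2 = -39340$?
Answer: $\frac{124867}{3750} \approx 33.298$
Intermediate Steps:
$P = - \frac{13114}{3}$ ($P = - \frac{2}{9} + \frac{1}{9} \left(-39340\right) = - \frac{2}{9} - \frac{39340}{9} = - \frac{13114}{3} \approx -4371.3$)
$\frac{P - 37251}{43822 - 45072} = \frac{- \frac{13114}{3} - 37251}{43822 - 45072} = - \frac{124867}{3 \left(-1250\right)} = \left(- \frac{124867}{3}\right) \left(- \frac{1}{1250}\right) = \frac{124867}{3750}$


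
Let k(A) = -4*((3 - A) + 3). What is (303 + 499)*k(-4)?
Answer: -32080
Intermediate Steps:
k(A) = -24 + 4*A (k(A) = -4*(6 - A) = -24 + 4*A)
(303 + 499)*k(-4) = (303 + 499)*(-24 + 4*(-4)) = 802*(-24 - 16) = 802*(-40) = -32080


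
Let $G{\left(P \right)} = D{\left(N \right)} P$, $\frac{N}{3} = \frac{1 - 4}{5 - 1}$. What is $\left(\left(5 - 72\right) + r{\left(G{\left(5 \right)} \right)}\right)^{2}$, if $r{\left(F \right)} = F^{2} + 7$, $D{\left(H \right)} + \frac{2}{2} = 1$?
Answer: $3600$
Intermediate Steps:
$N = - \frac{9}{4}$ ($N = 3 \frac{1 - 4}{5 - 1} = 3 \left(- \frac{3}{4}\right) = - \frac{9}{4} \approx -2.25$)
$D{\left(H \right)} = 0$ ($D{\left(H \right)} = -1 + 1 = 0$)
$G{\left(P \right)} = 0$ ($G{\left(P \right)} = 0 P = 0$)
$r{\left(F \right)} = 7 + F^{2}$
$\left(\left(5 - 72\right) + r{\left(G{\left(5 \right)} \right)}\right)^{2} = \left(\left(5 - 72\right) + \left(7 + 0^{2}\right)\right)^{2} = \left(-67 + \left(7 + 0\right)\right)^{2} = \left(-67 + 7\right)^{2} = \left(-60\right)^{2} = 3600$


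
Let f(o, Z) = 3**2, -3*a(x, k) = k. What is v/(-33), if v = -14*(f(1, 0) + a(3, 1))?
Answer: 364/99 ≈ 3.6768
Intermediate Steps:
a(x, k) = -k/3
f(o, Z) = 9
v = -364/3 (v = -14*(9 - 1/3*1) = -14*(9 - 1/3) = -14*26/3 = -364/3 ≈ -121.33)
v/(-33) = -364/3/(-33) = -364/3*(-1/33) = 364/99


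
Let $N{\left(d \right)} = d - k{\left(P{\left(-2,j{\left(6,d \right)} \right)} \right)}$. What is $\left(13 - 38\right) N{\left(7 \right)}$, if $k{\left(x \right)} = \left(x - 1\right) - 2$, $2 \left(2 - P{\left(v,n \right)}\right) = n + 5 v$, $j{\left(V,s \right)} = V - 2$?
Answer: $-125$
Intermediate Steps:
$j{\left(V,s \right)} = -2 + V$
$P{\left(v,n \right)} = 2 - \frac{5 v}{2} - \frac{n}{2}$ ($P{\left(v,n \right)} = 2 - \frac{n + 5 v}{2} = 2 - \left(\frac{n}{2} + \frac{5 v}{2}\right) = 2 - \frac{5 v}{2} - \frac{n}{2}$)
$k{\left(x \right)} = -3 + x$ ($k{\left(x \right)} = \left(-1 + x\right) - 2 = -3 + x$)
$N{\left(d \right)} = -2 + d$ ($N{\left(d \right)} = d - \left(-3 - \left(-7 + \frac{-2 + 6}{2}\right)\right) = d - \left(-3 + \left(2 + 5 - 2\right)\right) = d - \left(-3 + 5\right) = d - 2 = -2 + d$)
$\left(13 - 38\right) N{\left(7 \right)} = \left(13 - 38\right) \left(-2 + 7\right) = \left(-25\right) 5 = -125$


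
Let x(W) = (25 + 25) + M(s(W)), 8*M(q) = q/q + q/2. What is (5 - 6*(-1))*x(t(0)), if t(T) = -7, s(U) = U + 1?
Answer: 2189/4 ≈ 547.25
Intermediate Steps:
s(U) = 1 + U
M(q) = ⅛ + q/16 (M(q) = (q/q + q/2)/8 = (1 + q*(½))/8 = (1 + q/2)/8 = ⅛ + q/16)
x(W) = 803/16 + W/16 (x(W) = (25 + 25) + (⅛ + (1 + W)/16) = 50 + (⅛ + (1/16 + W/16)) = 50 + (3/16 + W/16) = 803/16 + W/16)
(5 - 6*(-1))*x(t(0)) = (5 - 6*(-1))*(803/16 + (1/16)*(-7)) = (5 + 6)*(803/16 - 7/16) = 11*(199/4) = 2189/4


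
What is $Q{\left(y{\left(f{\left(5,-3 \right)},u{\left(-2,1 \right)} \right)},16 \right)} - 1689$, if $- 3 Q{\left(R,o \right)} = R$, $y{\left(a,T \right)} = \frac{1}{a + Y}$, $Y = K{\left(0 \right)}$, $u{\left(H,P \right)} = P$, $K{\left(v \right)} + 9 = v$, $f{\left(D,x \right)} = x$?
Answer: $- \frac{60803}{36} \approx -1689.0$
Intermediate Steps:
$K{\left(v \right)} = -9 + v$
$Y = -9$ ($Y = -9 + 0 = -9$)
$y{\left(a,T \right)} = \frac{1}{-9 + a}$ ($y{\left(a,T \right)} = \frac{1}{a - 9} = \frac{1}{-9 + a}$)
$Q{\left(R,o \right)} = - \frac{R}{3}$
$Q{\left(y{\left(f{\left(5,-3 \right)},u{\left(-2,1 \right)} \right)},16 \right)} - 1689 = - \frac{1}{3 \left(-9 - 3\right)} - 1689 = - \frac{1}{3 \left(-12\right)} - 1689 = \left(- \frac{1}{3}\right) \left(- \frac{1}{12}\right) - 1689 = \frac{1}{36} - 1689 = - \frac{60803}{36}$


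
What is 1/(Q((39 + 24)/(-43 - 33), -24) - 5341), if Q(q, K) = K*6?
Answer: -1/5485 ≈ -0.00018232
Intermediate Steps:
Q(q, K) = 6*K
1/(Q((39 + 24)/(-43 - 33), -24) - 5341) = 1/(6*(-24) - 5341) = 1/(-144 - 5341) = 1/(-5485) = -1/5485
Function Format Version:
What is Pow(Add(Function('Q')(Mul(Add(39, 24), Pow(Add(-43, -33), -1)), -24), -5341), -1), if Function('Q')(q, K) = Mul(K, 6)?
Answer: Rational(-1, 5485) ≈ -0.00018232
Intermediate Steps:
Function('Q')(q, K) = Mul(6, K)
Pow(Add(Function('Q')(Mul(Add(39, 24), Pow(Add(-43, -33), -1)), -24), -5341), -1) = Pow(Add(Mul(6, -24), -5341), -1) = Pow(Add(-144, -5341), -1) = Pow(-5485, -1) = Rational(-1, 5485)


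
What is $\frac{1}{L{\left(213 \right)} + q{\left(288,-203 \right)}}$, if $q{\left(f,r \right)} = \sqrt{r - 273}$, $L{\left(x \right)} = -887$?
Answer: $- \frac{887}{787245} - \frac{2 i \sqrt{119}}{787245} \approx -0.0011267 - 2.7714 \cdot 10^{-5} i$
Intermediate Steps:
$q{\left(f,r \right)} = \sqrt{-273 + r}$
$\frac{1}{L{\left(213 \right)} + q{\left(288,-203 \right)}} = \frac{1}{-887 + \sqrt{-273 - 203}} = \frac{1}{-887 + \sqrt{-476}} = \frac{1}{-887 + 2 i \sqrt{119}}$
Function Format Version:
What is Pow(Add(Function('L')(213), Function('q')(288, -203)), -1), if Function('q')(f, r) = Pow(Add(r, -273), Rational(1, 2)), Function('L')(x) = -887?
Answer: Add(Rational(-887, 787245), Mul(Rational(-2, 787245), I, Pow(119, Rational(1, 2)))) ≈ Add(-0.0011267, Mul(-2.7714e-5, I))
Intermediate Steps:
Function('q')(f, r) = Pow(Add(-273, r), Rational(1, 2))
Pow(Add(Function('L')(213), Function('q')(288, -203)), -1) = Pow(Add(-887, Pow(Add(-273, -203), Rational(1, 2))), -1) = Pow(Add(-887, Pow(-476, Rational(1, 2))), -1) = Pow(Add(-887, Mul(2, I, Pow(119, Rational(1, 2)))), -1)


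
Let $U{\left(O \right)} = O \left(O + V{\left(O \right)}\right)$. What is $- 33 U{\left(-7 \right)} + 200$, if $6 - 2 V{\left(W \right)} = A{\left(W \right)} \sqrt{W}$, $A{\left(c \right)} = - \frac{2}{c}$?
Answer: $-724 - 33 i \sqrt{7} \approx -724.0 - 87.31 i$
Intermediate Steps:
$V{\left(W \right)} = 3 + \frac{1}{\sqrt{W}}$ ($V{\left(W \right)} = 3 - \frac{- \frac{2}{W} \sqrt{W}}{2} = 3 - \frac{\left(-2\right) \frac{1}{\sqrt{W}}}{2} = 3 + \frac{1}{\sqrt{W}}$)
$U{\left(O \right)} = O \left(3 + O + \frac{1}{\sqrt{O}}\right)$ ($U{\left(O \right)} = O \left(O + \left(3 + \frac{1}{\sqrt{O}}\right)\right) = O \left(3 + O + \frac{1}{\sqrt{O}}\right)$)
$- 33 U{\left(-7 \right)} + 200 = - 33 \left(\sqrt{-7} + \left(-7\right)^{2} + 3 \left(-7\right)\right) + 200 = - 33 \left(i \sqrt{7} + 49 - 21\right) + 200 = - 33 \left(28 + i \sqrt{7}\right) + 200 = \left(-924 - 33 i \sqrt{7}\right) + 200 = -724 - 33 i \sqrt{7}$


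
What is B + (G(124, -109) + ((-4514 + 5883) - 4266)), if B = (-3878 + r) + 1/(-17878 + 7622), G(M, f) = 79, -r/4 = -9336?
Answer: 314325887/10256 ≈ 30648.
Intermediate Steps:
r = 37344 (r = -4*(-9336) = 37344)
B = 343227295/10256 (B = (-3878 + 37344) + 1/(-17878 + 7622) = 33466 + 1/(-10256) = 33466 - 1/10256 = 343227295/10256 ≈ 33466.)
B + (G(124, -109) + ((-4514 + 5883) - 4266)) = 343227295/10256 + (79 + ((-4514 + 5883) - 4266)) = 343227295/10256 + (79 + (1369 - 4266)) = 343227295/10256 + (79 - 2897) = 343227295/10256 - 2818 = 314325887/10256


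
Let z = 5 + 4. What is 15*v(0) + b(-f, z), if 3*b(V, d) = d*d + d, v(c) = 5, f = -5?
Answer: 105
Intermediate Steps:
z = 9
b(V, d) = d/3 + d**2/3 (b(V, d) = (d*d + d)/3 = (d**2 + d)/3 = (d + d**2)/3 = d/3 + d**2/3)
15*v(0) + b(-f, z) = 15*5 + (1/3)*9*(1 + 9) = 75 + (1/3)*9*10 = 75 + 30 = 105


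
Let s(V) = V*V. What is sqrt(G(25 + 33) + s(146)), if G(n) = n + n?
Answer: 2*sqrt(5358) ≈ 146.40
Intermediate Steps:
s(V) = V**2
G(n) = 2*n
sqrt(G(25 + 33) + s(146)) = sqrt(2*(25 + 33) + 146**2) = sqrt(2*58 + 21316) = sqrt(116 + 21316) = sqrt(21432) = 2*sqrt(5358)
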